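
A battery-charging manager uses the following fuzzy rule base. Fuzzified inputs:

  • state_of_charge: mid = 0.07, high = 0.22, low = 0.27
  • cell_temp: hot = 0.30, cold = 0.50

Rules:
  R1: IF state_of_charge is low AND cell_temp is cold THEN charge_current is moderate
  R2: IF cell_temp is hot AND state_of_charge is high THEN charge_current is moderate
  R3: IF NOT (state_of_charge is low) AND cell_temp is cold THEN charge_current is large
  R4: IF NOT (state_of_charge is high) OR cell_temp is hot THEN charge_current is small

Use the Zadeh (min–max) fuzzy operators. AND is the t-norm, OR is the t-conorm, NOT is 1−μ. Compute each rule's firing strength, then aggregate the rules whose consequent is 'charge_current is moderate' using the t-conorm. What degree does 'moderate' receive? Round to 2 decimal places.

0.27

R1: low=0.27, cold=0.50; AND[min(a, b)] → w = 0.27
R2: hot=0.30, high=0.22; AND[min(a, b)] → w = 0.22
R3: ¬low=1−0.27=0.73, cold=0.50; AND[min(a, b)] → w = 0.50
R4: ¬high=1−0.22=0.78, hot=0.30; OR[max(a, b)] → w = 0.78
Rules with consequent 'moderate': {R1, R2} → strengths 0.27, 0.22
Aggregate via t-conorm [max(a, b)]: 0.27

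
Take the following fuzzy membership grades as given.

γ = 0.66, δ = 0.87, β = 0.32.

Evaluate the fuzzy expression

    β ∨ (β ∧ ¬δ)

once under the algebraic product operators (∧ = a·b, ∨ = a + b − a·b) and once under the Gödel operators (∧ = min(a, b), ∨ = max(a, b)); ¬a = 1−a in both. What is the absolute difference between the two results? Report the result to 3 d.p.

Under algebraic product:
  ¬δ = 1 − 0.8700 = 0.1300
  β ∧ ¬δ = a·b on (0.3200, 0.1300) = 0.0416
  β ∨ (β ∧ ¬δ) = a + b − a·b on (0.3200, 0.0416) = 0.3483
  → value = 0.3483
Under Gödel:
  ¬δ = 1 − 0.87 = 0.13
  β ∧ ¬δ = min(a, b) on (0.32, 0.13) = 0.13
  β ∨ (β ∧ ¬δ) = max(a, b) on (0.32, 0.13) = 0.32
  → value = 0.3200
|0.3483 − 0.3200| = 0.028

0.028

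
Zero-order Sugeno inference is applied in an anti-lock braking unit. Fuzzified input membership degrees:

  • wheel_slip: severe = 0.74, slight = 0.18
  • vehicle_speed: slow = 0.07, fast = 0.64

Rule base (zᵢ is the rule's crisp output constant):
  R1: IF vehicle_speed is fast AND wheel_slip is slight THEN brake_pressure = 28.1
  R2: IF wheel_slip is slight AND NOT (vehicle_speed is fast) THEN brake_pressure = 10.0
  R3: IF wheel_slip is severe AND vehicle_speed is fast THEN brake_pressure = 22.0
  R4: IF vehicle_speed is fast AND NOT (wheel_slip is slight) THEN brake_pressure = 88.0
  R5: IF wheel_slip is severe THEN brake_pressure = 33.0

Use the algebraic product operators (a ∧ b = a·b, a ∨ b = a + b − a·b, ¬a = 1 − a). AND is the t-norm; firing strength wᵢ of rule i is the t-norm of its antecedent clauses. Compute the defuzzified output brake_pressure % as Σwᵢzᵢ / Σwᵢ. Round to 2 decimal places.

R1 (z=28.1): fast=0.64, slight=0.18; AND[a·b] → w = 0.1152
R2 (z=10.0): slight=0.18, ¬fast=1−0.64=0.36; AND[a·b] → w = 0.0648
R3 (z=22.0): severe=0.74, fast=0.64; AND[a·b] → w = 0.4736
R4 (z=88.0): fast=0.64, ¬slight=1−0.18=0.82; AND[a·b] → w = 0.5248
R5 (z=33.0): severe=0.74 → w = 0.7400
Weighted average = (0.1152·28.1 + 0.0648·10.0 + 0.4736·22.0 + 0.5248·88.0 + 0.7400·33.0) / (0.1152 + 0.0648 + 0.4736 + 0.5248 + 0.7400)
  = 84.9067 / 1.9184 = 44.26

44.26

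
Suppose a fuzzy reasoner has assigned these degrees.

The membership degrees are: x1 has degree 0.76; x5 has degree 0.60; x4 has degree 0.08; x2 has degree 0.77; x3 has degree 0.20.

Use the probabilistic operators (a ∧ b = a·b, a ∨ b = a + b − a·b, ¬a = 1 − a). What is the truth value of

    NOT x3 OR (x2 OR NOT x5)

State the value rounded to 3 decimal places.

0.972

NOT x3 = 1 − 0.2000 = 0.8000
NOT x5 = 1 − 0.6000 = 0.4000
x2 OR NOT x5 = a + b − a·b on (0.7700, 0.4000) = 0.8620
NOT x3 OR (x2 OR NOT x5) = a + b − a·b on (0.8000, 0.8620) = 0.9724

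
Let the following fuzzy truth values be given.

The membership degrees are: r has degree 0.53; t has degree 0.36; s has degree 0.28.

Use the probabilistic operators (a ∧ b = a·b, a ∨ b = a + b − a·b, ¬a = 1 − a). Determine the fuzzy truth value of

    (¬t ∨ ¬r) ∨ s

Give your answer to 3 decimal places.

¬t = 1 − 0.3600 = 0.6400
¬r = 1 − 0.5300 = 0.4700
¬t ∨ ¬r = a + b − a·b on (0.6400, 0.4700) = 0.8092
(¬t ∨ ¬r) ∨ s = a + b − a·b on (0.8092, 0.2800) = 0.8626

0.863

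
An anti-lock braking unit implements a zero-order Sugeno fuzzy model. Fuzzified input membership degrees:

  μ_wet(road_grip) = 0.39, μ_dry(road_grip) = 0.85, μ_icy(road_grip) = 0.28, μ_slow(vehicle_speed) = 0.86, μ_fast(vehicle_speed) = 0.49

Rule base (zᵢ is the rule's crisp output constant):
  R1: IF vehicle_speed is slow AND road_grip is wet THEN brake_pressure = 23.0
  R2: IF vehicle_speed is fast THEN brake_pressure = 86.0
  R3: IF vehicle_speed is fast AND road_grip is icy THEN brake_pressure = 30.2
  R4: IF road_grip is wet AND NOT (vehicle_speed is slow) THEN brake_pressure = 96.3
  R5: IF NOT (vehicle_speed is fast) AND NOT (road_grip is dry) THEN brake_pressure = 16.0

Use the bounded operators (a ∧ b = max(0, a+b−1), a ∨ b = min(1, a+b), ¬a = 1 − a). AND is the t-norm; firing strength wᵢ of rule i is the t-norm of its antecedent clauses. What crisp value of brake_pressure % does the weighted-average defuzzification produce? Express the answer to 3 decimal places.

R1 (z=23.0): slow=0.86, wet=0.39; AND[max(0, a+b−1)] → w = 0.25
R2 (z=86.0): fast=0.49 → w = 0.49
R3 (z=30.2): fast=0.49, icy=0.28; AND[max(0, a+b−1)] → w = 0.00
R4 (z=96.3): wet=0.39, ¬slow=1−0.86=0.14; AND[max(0, a+b−1)] → w = 0.00
R5 (z=16.0): ¬fast=1−0.49=0.51, ¬dry=1−0.85=0.15; AND[max(0, a+b−1)] → w = 0.00
Weighted average = (0.25·23.0 + 0.49·86.0 + 0.00·30.2 + 0.00·96.3 + 0.00·16.0) / (0.25 + 0.49 + 0.00 + 0.00 + 0.00)
  = 47.8900 / 0.7400 = 64.716

64.716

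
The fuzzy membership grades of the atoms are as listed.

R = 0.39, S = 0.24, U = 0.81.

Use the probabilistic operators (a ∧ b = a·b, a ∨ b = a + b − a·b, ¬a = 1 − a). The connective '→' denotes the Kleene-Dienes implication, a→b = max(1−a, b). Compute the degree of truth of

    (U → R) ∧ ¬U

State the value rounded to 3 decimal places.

0.074

U → R  [Kleene-Dienes: max(1−a, b)] with a=0.8100, b=0.3900 → 0.3900
¬U = 1 − 0.8100 = 0.1900
(U → R) ∧ ¬U = a·b on (0.3900, 0.1900) = 0.0741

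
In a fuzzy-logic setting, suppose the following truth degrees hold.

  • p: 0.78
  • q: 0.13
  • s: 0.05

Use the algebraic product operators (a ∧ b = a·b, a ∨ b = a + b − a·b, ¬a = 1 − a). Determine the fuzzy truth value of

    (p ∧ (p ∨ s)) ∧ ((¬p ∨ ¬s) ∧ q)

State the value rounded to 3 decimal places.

0.077

p ∨ s = a + b − a·b on (0.7800, 0.0500) = 0.7910
p ∧ (p ∨ s) = a·b on (0.7800, 0.7910) = 0.6170
¬p = 1 − 0.7800 = 0.2200
¬s = 1 − 0.0500 = 0.9500
¬p ∨ ¬s = a + b − a·b on (0.2200, 0.9500) = 0.9610
(¬p ∨ ¬s) ∧ q = a·b on (0.9610, 0.1300) = 0.1249
(p ∧ (p ∨ s)) ∧ ((¬p ∨ ¬s) ∧ q) = a·b on (0.6170, 0.1249) = 0.0771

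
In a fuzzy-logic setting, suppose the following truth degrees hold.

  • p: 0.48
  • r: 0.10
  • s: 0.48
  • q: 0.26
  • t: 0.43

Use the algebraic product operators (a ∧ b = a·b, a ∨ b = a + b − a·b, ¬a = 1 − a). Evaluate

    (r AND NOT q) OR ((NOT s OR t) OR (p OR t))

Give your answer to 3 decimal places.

0.925

NOT q = 1 − 0.2600 = 0.7400
r AND NOT q = a·b on (0.1000, 0.7400) = 0.0740
NOT s = 1 − 0.4800 = 0.5200
NOT s OR t = a + b − a·b on (0.5200, 0.4300) = 0.7264
p OR t = a + b − a·b on (0.4800, 0.4300) = 0.7036
(NOT s OR t) OR (p OR t) = a + b − a·b on (0.7264, 0.7036) = 0.9189
(r AND NOT q) OR ((NOT s OR t) OR (p OR t)) = a + b − a·b on (0.0740, 0.9189) = 0.9249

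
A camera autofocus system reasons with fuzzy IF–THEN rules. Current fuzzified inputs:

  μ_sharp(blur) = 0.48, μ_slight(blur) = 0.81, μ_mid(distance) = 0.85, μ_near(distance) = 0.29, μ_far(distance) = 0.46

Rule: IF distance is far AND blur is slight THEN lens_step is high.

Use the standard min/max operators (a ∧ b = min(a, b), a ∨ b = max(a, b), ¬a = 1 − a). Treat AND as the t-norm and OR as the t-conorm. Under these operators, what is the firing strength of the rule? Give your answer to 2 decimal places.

firing strength: far=0.46, slight=0.81; AND[min(a, b)] → w = 0.46

0.46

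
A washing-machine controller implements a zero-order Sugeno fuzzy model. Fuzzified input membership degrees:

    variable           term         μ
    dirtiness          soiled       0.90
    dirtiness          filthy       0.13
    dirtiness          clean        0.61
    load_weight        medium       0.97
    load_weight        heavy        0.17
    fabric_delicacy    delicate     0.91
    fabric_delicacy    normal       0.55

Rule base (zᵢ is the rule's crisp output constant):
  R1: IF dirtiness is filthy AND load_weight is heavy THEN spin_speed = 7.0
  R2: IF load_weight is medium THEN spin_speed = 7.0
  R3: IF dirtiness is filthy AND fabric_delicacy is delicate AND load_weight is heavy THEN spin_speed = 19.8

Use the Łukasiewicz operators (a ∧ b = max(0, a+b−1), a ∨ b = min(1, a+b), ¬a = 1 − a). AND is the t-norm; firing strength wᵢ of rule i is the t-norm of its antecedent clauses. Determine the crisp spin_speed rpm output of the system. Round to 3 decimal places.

7.000

R1 (z=7.0): filthy=0.13, heavy=0.17; AND[max(0, a+b−1)] → w = 0.00
R2 (z=7.0): medium=0.97 → w = 0.97
R3 (z=19.8): filthy=0.13, delicate=0.91, heavy=0.17; AND[max(0, a+b−1)] → w = 0.00
Weighted average = (0.00·7.0 + 0.97·7.0 + 0.00·19.8) / (0.00 + 0.97 + 0.00)
  = 6.7900 / 0.9700 = 7.000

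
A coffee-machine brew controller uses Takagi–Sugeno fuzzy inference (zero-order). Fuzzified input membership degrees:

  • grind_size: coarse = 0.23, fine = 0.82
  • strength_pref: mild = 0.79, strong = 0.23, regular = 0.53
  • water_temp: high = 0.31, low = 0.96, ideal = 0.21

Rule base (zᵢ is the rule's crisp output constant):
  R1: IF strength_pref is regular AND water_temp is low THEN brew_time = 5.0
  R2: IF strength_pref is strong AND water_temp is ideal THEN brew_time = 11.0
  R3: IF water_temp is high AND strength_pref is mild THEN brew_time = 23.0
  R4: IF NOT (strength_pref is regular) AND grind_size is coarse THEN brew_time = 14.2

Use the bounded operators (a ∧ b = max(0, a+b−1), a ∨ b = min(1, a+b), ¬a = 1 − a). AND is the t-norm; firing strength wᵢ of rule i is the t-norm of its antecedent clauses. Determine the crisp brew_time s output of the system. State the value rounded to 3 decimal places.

8.051

R1 (z=5.0): regular=0.53, low=0.96; AND[max(0, a+b−1)] → w = 0.49
R2 (z=11.0): strong=0.23, ideal=0.21; AND[max(0, a+b−1)] → w = 0.00
R3 (z=23.0): high=0.31, mild=0.79; AND[max(0, a+b−1)] → w = 0.10
R4 (z=14.2): ¬regular=1−0.53=0.47, coarse=0.23; AND[max(0, a+b−1)] → w = 0.00
Weighted average = (0.49·5.0 + 0.00·11.0 + 0.10·23.0 + 0.00·14.2) / (0.49 + 0.00 + 0.10 + 0.00)
  = 4.7500 / 0.5900 = 8.051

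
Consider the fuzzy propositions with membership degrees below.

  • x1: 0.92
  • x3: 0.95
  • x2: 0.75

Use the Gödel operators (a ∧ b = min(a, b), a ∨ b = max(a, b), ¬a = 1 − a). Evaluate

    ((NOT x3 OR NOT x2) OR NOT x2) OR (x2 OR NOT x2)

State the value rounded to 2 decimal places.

NOT x3 = 1 − 0.95 = 0.05
NOT x2 = 1 − 0.75 = 0.25
NOT x3 OR NOT x2 = max(a, b) on (0.05, 0.25) = 0.25
NOT x2 = 1 − 0.75 = 0.25
(NOT x3 OR NOT x2) OR NOT x2 = max(a, b) on (0.25, 0.25) = 0.25
NOT x2 = 1 − 0.75 = 0.25
x2 OR NOT x2 = max(a, b) on (0.75, 0.25) = 0.75
((NOT x3 OR NOT x2) OR NOT x2) OR (x2 OR NOT x2) = max(a, b) on (0.25, 0.75) = 0.75

0.75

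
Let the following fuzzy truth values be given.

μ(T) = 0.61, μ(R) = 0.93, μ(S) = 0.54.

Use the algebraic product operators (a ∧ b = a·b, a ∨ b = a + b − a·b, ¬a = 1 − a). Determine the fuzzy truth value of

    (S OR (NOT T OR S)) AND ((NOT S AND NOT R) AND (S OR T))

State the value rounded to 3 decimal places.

0.023

NOT T = 1 − 0.6100 = 0.3900
NOT T OR S = a + b − a·b on (0.3900, 0.5400) = 0.7194
S OR (NOT T OR S) = a + b − a·b on (0.5400, 0.7194) = 0.8709
NOT S = 1 − 0.5400 = 0.4600
NOT R = 1 − 0.9300 = 0.0700
NOT S AND NOT R = a·b on (0.4600, 0.0700) = 0.0322
S OR T = a + b − a·b on (0.5400, 0.6100) = 0.8206
(NOT S AND NOT R) AND (S OR T) = a·b on (0.0322, 0.8206) = 0.0264
(S OR (NOT T OR S)) AND ((NOT S AND NOT R) AND (S OR T)) = a·b on (0.8709, 0.0264) = 0.0230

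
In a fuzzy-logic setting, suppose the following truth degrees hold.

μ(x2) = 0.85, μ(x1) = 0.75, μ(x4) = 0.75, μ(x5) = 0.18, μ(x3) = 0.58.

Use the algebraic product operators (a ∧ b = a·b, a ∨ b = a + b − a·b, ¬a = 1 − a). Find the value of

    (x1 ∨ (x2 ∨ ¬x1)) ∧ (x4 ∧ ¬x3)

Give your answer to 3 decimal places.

0.306

¬x1 = 1 − 0.7500 = 0.2500
x2 ∨ ¬x1 = a + b − a·b on (0.8500, 0.2500) = 0.8875
x1 ∨ (x2 ∨ ¬x1) = a + b − a·b on (0.7500, 0.8875) = 0.9719
¬x3 = 1 − 0.5800 = 0.4200
x4 ∧ ¬x3 = a·b on (0.7500, 0.4200) = 0.3150
(x1 ∨ (x2 ∨ ¬x1)) ∧ (x4 ∧ ¬x3) = a·b on (0.9719, 0.3150) = 0.3061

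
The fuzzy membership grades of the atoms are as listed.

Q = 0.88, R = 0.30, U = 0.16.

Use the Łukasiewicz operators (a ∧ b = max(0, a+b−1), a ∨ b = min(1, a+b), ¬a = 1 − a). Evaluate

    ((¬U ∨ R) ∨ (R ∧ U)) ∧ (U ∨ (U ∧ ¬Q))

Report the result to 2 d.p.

¬U = 1 − 0.16 = 0.84
¬U ∨ R = min(1, a+b) on (0.84, 0.30) = 1.00
R ∧ U = max(0, a+b−1) on (0.30, 0.16) = 0.00
(¬U ∨ R) ∨ (R ∧ U) = min(1, a+b) on (1.00, 0.00) = 1.00
¬Q = 1 − 0.88 = 0.12
U ∧ ¬Q = max(0, a+b−1) on (0.16, 0.12) = 0.00
U ∨ (U ∧ ¬Q) = min(1, a+b) on (0.16, 0.00) = 0.16
((¬U ∨ R) ∨ (R ∧ U)) ∧ (U ∨ (U ∧ ¬Q)) = max(0, a+b−1) on (1.00, 0.16) = 0.16

0.16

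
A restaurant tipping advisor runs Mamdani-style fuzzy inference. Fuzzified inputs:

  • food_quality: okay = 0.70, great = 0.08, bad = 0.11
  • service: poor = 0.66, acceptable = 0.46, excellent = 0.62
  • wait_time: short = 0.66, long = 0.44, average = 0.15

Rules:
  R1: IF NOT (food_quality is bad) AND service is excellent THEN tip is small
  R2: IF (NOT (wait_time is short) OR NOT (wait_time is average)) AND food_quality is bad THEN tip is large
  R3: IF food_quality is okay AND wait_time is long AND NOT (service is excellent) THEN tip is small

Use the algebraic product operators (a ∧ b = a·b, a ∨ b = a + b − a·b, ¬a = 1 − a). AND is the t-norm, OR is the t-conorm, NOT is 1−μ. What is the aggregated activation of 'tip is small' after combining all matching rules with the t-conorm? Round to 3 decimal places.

R1: ¬bad=1−0.11=0.89, excellent=0.62; AND[a·b] → w = 0.5518
R2: (¬short=1−0.66=0.34 OR ¬average=1−0.15=0.85) = 0.9010; AND[a·b] with bad=0.11 → w = 0.0991
R3: okay=0.70, long=0.44, ¬excellent=1−0.62=0.38; AND[a·b] → w = 0.1170
Rules with consequent 'small': {R1, R3} → strengths 0.5518, 0.1170
Aggregate via t-conorm [a + b − a·b]: 0.6043

0.604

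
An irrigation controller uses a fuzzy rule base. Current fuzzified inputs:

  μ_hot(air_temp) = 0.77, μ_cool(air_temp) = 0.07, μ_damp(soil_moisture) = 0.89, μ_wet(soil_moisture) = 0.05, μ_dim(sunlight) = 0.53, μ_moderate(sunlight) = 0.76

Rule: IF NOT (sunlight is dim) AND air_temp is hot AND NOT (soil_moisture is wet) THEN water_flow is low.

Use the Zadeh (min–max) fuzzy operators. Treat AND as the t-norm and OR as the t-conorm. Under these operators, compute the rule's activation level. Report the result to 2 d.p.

0.47

firing strength: ¬dim=1−0.53=0.47, hot=0.77, ¬wet=1−0.05=0.95; AND[min(a, b)] → w = 0.47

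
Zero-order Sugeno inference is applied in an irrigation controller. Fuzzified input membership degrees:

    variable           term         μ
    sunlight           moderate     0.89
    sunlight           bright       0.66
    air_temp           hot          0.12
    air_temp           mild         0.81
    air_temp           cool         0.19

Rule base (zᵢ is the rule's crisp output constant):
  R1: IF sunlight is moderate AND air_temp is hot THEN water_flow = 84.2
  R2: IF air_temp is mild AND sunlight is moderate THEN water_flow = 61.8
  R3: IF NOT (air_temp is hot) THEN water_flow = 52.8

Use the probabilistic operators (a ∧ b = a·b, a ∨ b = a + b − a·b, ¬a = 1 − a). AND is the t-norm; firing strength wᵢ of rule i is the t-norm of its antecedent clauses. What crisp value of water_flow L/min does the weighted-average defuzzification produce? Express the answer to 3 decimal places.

58.563

R1 (z=84.2): moderate=0.89, hot=0.12; AND[a·b] → w = 0.1068
R2 (z=61.8): mild=0.81, moderate=0.89; AND[a·b] → w = 0.7209
R3 (z=52.8): ¬hot=1−0.12=0.88 → w = 0.8800
Weighted average = (0.1068·84.2 + 0.7209·61.8 + 0.8800·52.8) / (0.1068 + 0.7209 + 0.8800)
  = 100.0082 / 1.7077 = 58.563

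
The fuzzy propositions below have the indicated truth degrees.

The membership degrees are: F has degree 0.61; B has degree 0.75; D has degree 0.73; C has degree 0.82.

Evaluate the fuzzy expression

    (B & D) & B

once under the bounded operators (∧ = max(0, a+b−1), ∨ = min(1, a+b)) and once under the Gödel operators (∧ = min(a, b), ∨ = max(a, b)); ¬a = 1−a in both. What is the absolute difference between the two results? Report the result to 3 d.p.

Under bounded:
  B & D = max(0, a+b−1) on (0.75, 0.73) = 0.48
  (B & D) & B = max(0, a+b−1) on (0.48, 0.75) = 0.23
  → value = 0.2300
Under Gödel:
  B & D = min(a, b) on (0.75, 0.73) = 0.73
  (B & D) & B = min(a, b) on (0.73, 0.75) = 0.73
  → value = 0.7300
|0.2300 − 0.7300| = 0.500

0.500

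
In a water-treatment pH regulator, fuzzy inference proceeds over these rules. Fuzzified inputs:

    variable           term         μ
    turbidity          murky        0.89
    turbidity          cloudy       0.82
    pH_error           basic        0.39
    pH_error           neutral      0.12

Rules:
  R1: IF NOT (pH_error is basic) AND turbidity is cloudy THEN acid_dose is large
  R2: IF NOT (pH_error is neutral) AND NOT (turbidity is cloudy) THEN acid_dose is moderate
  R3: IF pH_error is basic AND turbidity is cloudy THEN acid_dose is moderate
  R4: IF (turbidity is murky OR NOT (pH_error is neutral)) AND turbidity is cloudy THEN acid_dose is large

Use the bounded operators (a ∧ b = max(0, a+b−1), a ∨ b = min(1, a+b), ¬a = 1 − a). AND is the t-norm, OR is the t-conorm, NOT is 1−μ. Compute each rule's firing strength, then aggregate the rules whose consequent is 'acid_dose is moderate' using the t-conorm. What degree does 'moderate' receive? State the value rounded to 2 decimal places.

0.27

R1: ¬basic=1−0.39=0.61, cloudy=0.82; AND[max(0, a+b−1)] → w = 0.43
R2: ¬neutral=1−0.12=0.88, ¬cloudy=1−0.82=0.18; AND[max(0, a+b−1)] → w = 0.06
R3: basic=0.39, cloudy=0.82; AND[max(0, a+b−1)] → w = 0.21
R4: (murky=0.89 OR ¬neutral=1−0.12=0.88) = 1.00; AND[max(0, a+b−1)] with cloudy=0.82 → w = 0.82
Rules with consequent 'moderate': {R2, R3} → strengths 0.06, 0.21
Aggregate via t-conorm [min(1, a+b)]: 0.27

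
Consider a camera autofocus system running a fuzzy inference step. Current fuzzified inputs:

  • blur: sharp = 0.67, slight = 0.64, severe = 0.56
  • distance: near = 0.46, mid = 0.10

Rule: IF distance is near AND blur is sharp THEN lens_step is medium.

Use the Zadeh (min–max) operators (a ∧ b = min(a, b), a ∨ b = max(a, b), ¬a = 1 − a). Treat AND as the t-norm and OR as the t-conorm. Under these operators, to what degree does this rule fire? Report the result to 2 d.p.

firing strength: near=0.46, sharp=0.67; AND[min(a, b)] → w = 0.46

0.46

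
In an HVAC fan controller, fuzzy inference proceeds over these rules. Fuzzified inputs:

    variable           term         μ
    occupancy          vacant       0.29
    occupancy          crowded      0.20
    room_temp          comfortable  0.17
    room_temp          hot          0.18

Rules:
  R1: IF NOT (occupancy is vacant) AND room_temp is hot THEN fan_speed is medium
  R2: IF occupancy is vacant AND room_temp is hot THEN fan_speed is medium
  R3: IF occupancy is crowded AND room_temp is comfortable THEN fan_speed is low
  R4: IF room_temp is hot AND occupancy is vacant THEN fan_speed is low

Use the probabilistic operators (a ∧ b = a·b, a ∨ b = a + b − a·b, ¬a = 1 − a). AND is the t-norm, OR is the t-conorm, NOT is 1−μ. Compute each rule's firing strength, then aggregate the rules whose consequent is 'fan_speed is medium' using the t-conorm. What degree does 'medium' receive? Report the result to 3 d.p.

0.173

R1: ¬vacant=1−0.29=0.71, hot=0.18; AND[a·b] → w = 0.1278
R2: vacant=0.29, hot=0.18; AND[a·b] → w = 0.0522
R3: crowded=0.20, comfortable=0.17; AND[a·b] → w = 0.0340
R4: hot=0.18, vacant=0.29; AND[a·b] → w = 0.0522
Rules with consequent 'medium': {R1, R2} → strengths 0.1278, 0.0522
Aggregate via t-conorm [a + b − a·b]: 0.1733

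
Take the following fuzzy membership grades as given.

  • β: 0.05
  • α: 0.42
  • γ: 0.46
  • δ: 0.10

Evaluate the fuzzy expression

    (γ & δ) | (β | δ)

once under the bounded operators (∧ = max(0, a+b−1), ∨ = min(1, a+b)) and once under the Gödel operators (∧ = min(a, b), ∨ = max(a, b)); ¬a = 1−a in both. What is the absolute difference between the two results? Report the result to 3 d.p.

0.050

Under bounded:
  γ & δ = max(0, a+b−1) on (0.46, 0.10) = 0.00
  β | δ = min(1, a+b) on (0.05, 0.10) = 0.15
  (γ & δ) | (β | δ) = min(1, a+b) on (0.00, 0.15) = 0.15
  → value = 0.1500
Under Gödel:
  γ & δ = min(a, b) on (0.46, 0.10) = 0.10
  β | δ = max(a, b) on (0.05, 0.10) = 0.10
  (γ & δ) | (β | δ) = max(a, b) on (0.10, 0.10) = 0.10
  → value = 0.1000
|0.1500 − 0.1000| = 0.050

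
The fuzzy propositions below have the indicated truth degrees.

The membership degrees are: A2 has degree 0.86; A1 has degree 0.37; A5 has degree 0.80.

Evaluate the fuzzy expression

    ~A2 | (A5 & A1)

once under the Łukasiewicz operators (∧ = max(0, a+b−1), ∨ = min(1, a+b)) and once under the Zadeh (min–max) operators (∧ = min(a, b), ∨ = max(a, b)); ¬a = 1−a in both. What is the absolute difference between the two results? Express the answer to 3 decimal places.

0.060

Under Łukasiewicz:
  ~A2 = 1 − 0.86 = 0.14
  A5 & A1 = max(0, a+b−1) on (0.80, 0.37) = 0.17
  ~A2 | (A5 & A1) = min(1, a+b) on (0.14, 0.17) = 0.31
  → value = 0.3100
Under Zadeh (min–max):
  ~A2 = 1 − 0.86 = 0.14
  A5 & A1 = min(a, b) on (0.80, 0.37) = 0.37
  ~A2 | (A5 & A1) = max(a, b) on (0.14, 0.37) = 0.37
  → value = 0.3700
|0.3100 − 0.3700| = 0.060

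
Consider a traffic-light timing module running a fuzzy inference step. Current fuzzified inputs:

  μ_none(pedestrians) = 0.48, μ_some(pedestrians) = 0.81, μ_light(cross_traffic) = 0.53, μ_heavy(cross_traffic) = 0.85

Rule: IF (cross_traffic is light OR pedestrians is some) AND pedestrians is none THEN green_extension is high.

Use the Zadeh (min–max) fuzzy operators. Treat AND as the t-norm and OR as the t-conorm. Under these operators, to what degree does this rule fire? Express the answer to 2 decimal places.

0.48

firing strength: (light=0.53 OR some=0.81) = 0.81; AND[min(a, b)] with none=0.48 → w = 0.48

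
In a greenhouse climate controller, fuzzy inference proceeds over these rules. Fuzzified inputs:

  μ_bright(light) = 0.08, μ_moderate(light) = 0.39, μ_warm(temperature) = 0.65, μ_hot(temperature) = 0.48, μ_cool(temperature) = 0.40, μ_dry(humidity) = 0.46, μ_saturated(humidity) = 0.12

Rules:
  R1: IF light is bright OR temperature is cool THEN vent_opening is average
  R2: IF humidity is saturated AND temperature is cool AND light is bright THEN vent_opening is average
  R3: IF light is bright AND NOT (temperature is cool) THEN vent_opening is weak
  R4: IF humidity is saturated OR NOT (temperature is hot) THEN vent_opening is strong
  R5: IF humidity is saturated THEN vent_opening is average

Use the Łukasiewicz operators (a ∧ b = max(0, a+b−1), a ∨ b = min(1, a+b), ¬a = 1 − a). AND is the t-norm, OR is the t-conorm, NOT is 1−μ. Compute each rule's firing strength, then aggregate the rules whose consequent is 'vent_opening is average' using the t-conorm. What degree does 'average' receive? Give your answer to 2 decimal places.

R1: bright=0.08, cool=0.40; OR[min(1, a+b)] → w = 0.48
R2: saturated=0.12, cool=0.40, bright=0.08; AND[max(0, a+b−1)] → w = 0.00
R3: bright=0.08, ¬cool=1−0.40=0.60; AND[max(0, a+b−1)] → w = 0.00
R4: saturated=0.12, ¬hot=1−0.48=0.52; OR[min(1, a+b)] → w = 0.64
R5: saturated=0.12 → w = 0.12
Rules with consequent 'average': {R1, R2, R5} → strengths 0.48, 0.00, 0.12
Aggregate via t-conorm [min(1, a+b)]: 0.60

0.60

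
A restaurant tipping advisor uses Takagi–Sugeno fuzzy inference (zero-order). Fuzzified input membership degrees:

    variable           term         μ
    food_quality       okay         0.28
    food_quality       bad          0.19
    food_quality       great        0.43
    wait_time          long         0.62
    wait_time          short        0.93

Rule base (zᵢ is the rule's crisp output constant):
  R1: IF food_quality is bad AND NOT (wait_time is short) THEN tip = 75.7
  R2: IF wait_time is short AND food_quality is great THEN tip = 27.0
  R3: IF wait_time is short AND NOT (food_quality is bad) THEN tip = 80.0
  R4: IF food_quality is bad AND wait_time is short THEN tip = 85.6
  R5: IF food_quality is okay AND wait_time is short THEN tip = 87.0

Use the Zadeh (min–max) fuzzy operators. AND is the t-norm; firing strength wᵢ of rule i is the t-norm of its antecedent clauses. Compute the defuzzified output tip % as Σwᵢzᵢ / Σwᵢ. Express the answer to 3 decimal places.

68.726

R1 (z=75.7): bad=0.19, ¬short=1−0.93=0.07; AND[min(a, b)] → w = 0.07
R2 (z=27.0): short=0.93, great=0.43; AND[min(a, b)] → w = 0.43
R3 (z=80.0): short=0.93, ¬bad=1−0.19=0.81; AND[min(a, b)] → w = 0.81
R4 (z=85.6): bad=0.19, short=0.93; AND[min(a, b)] → w = 0.19
R5 (z=87.0): okay=0.28, short=0.93; AND[min(a, b)] → w = 0.28
Weighted average = (0.07·75.7 + 0.43·27.0 + 0.81·80.0 + 0.19·85.6 + 0.28·87.0) / (0.07 + 0.43 + 0.81 + 0.19 + 0.28)
  = 122.3330 / 1.7800 = 68.726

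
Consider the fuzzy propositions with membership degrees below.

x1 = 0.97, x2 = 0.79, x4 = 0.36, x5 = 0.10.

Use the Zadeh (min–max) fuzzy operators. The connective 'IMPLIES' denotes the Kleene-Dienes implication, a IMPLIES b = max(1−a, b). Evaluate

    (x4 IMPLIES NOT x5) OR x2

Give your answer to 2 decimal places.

0.90

NOT x5 = 1 − 0.10 = 0.90
x4 IMPLIES NOT x5  [Kleene-Dienes: max(1−a, b)] with a=0.36, b=0.90 → 0.90
(x4 IMPLIES NOT x5) OR x2 = max(a, b) on (0.90, 0.79) = 0.90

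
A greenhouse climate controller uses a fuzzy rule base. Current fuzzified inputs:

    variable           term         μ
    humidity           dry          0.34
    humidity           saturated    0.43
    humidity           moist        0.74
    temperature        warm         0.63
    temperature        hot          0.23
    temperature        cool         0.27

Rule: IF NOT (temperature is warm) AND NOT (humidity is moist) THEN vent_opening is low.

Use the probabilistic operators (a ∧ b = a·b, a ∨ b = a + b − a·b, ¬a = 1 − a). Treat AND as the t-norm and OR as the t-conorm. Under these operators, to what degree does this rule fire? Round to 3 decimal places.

firing strength: ¬warm=1−0.63=0.37, ¬moist=1−0.74=0.26; AND[a·b] → w = 0.0962

0.096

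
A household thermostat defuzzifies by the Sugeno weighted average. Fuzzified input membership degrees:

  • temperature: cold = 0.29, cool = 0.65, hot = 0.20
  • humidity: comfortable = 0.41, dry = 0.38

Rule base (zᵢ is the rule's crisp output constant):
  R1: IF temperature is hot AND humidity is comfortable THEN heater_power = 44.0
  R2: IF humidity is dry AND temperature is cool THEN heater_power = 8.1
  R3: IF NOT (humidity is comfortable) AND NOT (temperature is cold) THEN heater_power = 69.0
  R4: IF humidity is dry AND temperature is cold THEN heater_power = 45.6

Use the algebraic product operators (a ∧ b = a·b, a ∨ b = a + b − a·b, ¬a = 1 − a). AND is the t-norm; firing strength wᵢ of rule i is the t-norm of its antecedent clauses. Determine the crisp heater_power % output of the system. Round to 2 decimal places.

R1 (z=44.0): hot=0.20, comfortable=0.41; AND[a·b] → w = 0.0820
R2 (z=8.1): dry=0.38, cool=0.65; AND[a·b] → w = 0.2470
R3 (z=69.0): ¬comfortable=1−0.41=0.59, ¬cold=1−0.29=0.71; AND[a·b] → w = 0.4189
R4 (z=45.6): dry=0.38, cold=0.29; AND[a·b] → w = 0.1102
Weighted average = (0.0820·44.0 + 0.2470·8.1 + 0.4189·69.0 + 0.1102·45.6) / (0.0820 + 0.2470 + 0.4189 + 0.1102)
  = 39.5379 / 0.8581 = 46.08

46.08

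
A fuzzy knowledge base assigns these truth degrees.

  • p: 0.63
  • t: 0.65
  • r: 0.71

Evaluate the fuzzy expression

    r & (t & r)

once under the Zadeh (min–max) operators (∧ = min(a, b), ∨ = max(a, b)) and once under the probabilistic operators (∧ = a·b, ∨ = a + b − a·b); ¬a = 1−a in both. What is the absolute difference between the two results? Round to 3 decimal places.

Under Zadeh (min–max):
  t & r = min(a, b) on (0.65, 0.71) = 0.65
  r & (t & r) = min(a, b) on (0.71, 0.65) = 0.65
  → value = 0.6500
Under probabilistic:
  t & r = a·b on (0.6500, 0.7100) = 0.4615
  r & (t & r) = a·b on (0.7100, 0.4615) = 0.3277
  → value = 0.3277
|0.6500 − 0.3277| = 0.322

0.322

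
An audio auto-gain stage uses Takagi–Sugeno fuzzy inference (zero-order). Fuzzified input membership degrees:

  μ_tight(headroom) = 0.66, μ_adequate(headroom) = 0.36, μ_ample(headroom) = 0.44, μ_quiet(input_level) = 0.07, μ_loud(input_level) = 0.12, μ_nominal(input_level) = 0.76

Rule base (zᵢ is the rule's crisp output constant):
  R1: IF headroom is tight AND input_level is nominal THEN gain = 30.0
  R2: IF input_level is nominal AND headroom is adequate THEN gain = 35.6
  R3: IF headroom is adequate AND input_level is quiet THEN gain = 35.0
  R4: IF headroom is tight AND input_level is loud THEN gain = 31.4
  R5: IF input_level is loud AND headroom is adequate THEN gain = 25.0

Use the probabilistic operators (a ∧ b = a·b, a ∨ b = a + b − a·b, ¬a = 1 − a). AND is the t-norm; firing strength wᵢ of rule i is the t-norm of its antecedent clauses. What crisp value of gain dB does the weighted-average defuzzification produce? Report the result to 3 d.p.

R1 (z=30.0): tight=0.66, nominal=0.76; AND[a·b] → w = 0.5016
R2 (z=35.6): nominal=0.76, adequate=0.36; AND[a·b] → w = 0.2736
R3 (z=35.0): adequate=0.36, quiet=0.07; AND[a·b] → w = 0.0252
R4 (z=31.4): tight=0.66, loud=0.12; AND[a·b] → w = 0.0792
R5 (z=25.0): loud=0.12, adequate=0.36; AND[a·b] → w = 0.0432
Weighted average = (0.5016·30.0 + 0.2736·35.6 + 0.0252·35.0 + 0.0792·31.4 + 0.0432·25.0) / (0.5016 + 0.2736 + 0.0252 + 0.0792 + 0.0432)
  = 29.2370 / 0.9228 = 31.683

31.683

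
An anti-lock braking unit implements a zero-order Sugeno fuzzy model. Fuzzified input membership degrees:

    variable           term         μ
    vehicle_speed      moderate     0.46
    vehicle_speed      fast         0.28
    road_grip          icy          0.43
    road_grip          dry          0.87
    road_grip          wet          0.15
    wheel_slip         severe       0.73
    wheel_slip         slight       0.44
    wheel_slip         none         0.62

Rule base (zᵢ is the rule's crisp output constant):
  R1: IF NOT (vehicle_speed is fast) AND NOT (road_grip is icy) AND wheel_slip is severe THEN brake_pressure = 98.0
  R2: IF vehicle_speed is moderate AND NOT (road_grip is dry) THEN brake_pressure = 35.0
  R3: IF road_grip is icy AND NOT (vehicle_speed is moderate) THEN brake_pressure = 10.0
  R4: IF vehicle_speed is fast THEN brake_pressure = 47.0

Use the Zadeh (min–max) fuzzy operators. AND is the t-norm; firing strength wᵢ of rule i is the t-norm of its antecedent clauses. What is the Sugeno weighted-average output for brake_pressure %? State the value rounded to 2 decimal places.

R1 (z=98.0): ¬fast=1−0.28=0.72, ¬icy=1−0.43=0.57, severe=0.73; AND[min(a, b)] → w = 0.57
R2 (z=35.0): moderate=0.46, ¬dry=1−0.87=0.13; AND[min(a, b)] → w = 0.13
R3 (z=10.0): icy=0.43, ¬moderate=1−0.46=0.54; AND[min(a, b)] → w = 0.43
R4 (z=47.0): fast=0.28 → w = 0.28
Weighted average = (0.57·98.0 + 0.13·35.0 + 0.43·10.0 + 0.28·47.0) / (0.57 + 0.13 + 0.43 + 0.28)
  = 77.8700 / 1.4100 = 55.23

55.23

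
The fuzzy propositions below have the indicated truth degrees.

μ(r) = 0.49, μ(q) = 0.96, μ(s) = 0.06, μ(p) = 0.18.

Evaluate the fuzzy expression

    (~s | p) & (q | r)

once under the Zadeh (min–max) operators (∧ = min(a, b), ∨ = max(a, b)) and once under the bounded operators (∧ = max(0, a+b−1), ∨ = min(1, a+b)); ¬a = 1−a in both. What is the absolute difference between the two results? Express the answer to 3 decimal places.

0.060

Under Zadeh (min–max):
  ~s = 1 − 0.06 = 0.94
  ~s | p = max(a, b) on (0.94, 0.18) = 0.94
  q | r = max(a, b) on (0.96, 0.49) = 0.96
  (~s | p) & (q | r) = min(a, b) on (0.94, 0.96) = 0.94
  → value = 0.9400
Under bounded:
  ~s = 1 − 0.06 = 0.94
  ~s | p = min(1, a+b) on (0.94, 0.18) = 1.00
  q | r = min(1, a+b) on (0.96, 0.49) = 1.00
  (~s | p) & (q | r) = max(0, a+b−1) on (1.00, 1.00) = 1.00
  → value = 1.0000
|0.9400 − 1.0000| = 0.060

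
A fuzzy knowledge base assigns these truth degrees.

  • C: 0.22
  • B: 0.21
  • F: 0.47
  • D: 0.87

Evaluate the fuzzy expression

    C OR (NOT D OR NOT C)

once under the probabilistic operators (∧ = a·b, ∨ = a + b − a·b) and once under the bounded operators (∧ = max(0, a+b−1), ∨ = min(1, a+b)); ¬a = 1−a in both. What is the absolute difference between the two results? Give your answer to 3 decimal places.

Under probabilistic:
  NOT D = 1 − 0.8700 = 0.1300
  NOT C = 1 − 0.2200 = 0.7800
  NOT D OR NOT C = a + b − a·b on (0.1300, 0.7800) = 0.8086
  C OR (NOT D OR NOT C) = a + b − a·b on (0.2200, 0.8086) = 0.8507
  → value = 0.8507
Under bounded:
  NOT D = 1 − 0.87 = 0.13
  NOT C = 1 − 0.22 = 0.78
  NOT D OR NOT C = min(1, a+b) on (0.13, 0.78) = 0.91
  C OR (NOT D OR NOT C) = min(1, a+b) on (0.22, 0.91) = 1.00
  → value = 1.0000
|0.8507 − 1.0000| = 0.149

0.149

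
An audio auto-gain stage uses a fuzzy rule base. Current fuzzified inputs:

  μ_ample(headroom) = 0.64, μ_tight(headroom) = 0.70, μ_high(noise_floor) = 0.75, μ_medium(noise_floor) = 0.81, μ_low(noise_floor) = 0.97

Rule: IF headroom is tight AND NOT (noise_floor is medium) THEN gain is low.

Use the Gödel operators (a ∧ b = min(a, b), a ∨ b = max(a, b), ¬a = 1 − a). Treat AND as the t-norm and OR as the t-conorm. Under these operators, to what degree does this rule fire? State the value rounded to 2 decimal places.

0.19

firing strength: tight=0.70, ¬medium=1−0.81=0.19; AND[min(a, b)] → w = 0.19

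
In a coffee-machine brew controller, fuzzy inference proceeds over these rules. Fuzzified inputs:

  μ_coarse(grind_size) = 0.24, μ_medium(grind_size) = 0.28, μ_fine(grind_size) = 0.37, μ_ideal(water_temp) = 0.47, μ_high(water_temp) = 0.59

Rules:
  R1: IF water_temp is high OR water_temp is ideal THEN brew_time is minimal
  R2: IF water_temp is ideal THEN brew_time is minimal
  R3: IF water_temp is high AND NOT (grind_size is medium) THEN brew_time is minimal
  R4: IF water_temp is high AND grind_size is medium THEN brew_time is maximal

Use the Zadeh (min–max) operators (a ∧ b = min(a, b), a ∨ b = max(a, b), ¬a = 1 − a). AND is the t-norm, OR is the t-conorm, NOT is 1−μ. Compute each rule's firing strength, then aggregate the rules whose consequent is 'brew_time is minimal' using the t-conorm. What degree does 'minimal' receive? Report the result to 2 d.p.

R1: high=0.59, ideal=0.47; OR[max(a, b)] → w = 0.59
R2: ideal=0.47 → w = 0.47
R3: high=0.59, ¬medium=1−0.28=0.72; AND[min(a, b)] → w = 0.59
R4: high=0.59, medium=0.28; AND[min(a, b)] → w = 0.28
Rules with consequent 'minimal': {R1, R2, R3} → strengths 0.59, 0.47, 0.59
Aggregate via t-conorm [max(a, b)]: 0.59

0.59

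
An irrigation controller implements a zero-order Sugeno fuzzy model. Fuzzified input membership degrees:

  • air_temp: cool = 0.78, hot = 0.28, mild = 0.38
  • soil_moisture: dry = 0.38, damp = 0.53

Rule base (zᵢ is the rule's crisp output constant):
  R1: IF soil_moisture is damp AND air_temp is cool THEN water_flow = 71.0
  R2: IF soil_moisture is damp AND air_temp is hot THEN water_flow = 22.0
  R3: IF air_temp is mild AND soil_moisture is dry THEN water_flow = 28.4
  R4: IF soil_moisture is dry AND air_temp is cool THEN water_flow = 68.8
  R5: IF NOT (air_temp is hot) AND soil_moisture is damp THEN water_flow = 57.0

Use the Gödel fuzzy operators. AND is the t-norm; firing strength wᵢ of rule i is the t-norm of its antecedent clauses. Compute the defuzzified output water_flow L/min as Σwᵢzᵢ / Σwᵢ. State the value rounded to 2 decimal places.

52.83

R1 (z=71.0): damp=0.53, cool=0.78; AND[min(a, b)] → w = 0.53
R2 (z=22.0): damp=0.53, hot=0.28; AND[min(a, b)] → w = 0.28
R3 (z=28.4): mild=0.38, dry=0.38; AND[min(a, b)] → w = 0.38
R4 (z=68.8): dry=0.38, cool=0.78; AND[min(a, b)] → w = 0.38
R5 (z=57.0): ¬hot=1−0.28=0.72, damp=0.53; AND[min(a, b)] → w = 0.53
Weighted average = (0.53·71.0 + 0.28·22.0 + 0.38·28.4 + 0.38·68.8 + 0.53·57.0) / (0.53 + 0.28 + 0.38 + 0.38 + 0.53)
  = 110.9360 / 2.1000 = 52.83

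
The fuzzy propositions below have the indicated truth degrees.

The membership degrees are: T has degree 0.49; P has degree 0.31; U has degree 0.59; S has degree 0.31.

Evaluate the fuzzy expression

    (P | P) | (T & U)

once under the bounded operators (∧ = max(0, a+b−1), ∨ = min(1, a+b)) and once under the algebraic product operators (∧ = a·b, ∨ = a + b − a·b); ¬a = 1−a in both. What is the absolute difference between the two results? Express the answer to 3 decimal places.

Under bounded:
  P | P = min(1, a+b) on (0.31, 0.31) = 0.62
  T & U = max(0, a+b−1) on (0.49, 0.59) = 0.08
  (P | P) | (T & U) = min(1, a+b) on (0.62, 0.08) = 0.70
  → value = 0.7000
Under algebraic product:
  P | P = a + b − a·b on (0.3100, 0.3100) = 0.5239
  T & U = a·b on (0.4900, 0.5900) = 0.2891
  (P | P) | (T & U) = a + b − a·b on (0.5239, 0.2891) = 0.6615
  → value = 0.6615
|0.7000 − 0.6615| = 0.038

0.038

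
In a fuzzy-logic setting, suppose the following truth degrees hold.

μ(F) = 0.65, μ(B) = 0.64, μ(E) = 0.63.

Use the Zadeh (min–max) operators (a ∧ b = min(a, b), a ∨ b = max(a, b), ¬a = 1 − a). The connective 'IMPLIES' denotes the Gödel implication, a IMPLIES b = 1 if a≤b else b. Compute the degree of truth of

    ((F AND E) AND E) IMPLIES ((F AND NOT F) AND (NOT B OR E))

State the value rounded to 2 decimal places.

F AND E = min(a, b) on (0.65, 0.63) = 0.63
(F AND E) AND E = min(a, b) on (0.63, 0.63) = 0.63
NOT F = 1 − 0.65 = 0.35
F AND NOT F = min(a, b) on (0.65, 0.35) = 0.35
NOT B = 1 − 0.64 = 0.36
NOT B OR E = max(a, b) on (0.36, 0.63) = 0.63
(F AND NOT F) AND (NOT B OR E) = min(a, b) on (0.35, 0.63) = 0.35
((F AND E) AND E) IMPLIES ((F AND NOT F) AND (NOT B OR E))  [Gödel: 1 if a≤b else b] with a=0.63, b=0.35 → 0.35

0.35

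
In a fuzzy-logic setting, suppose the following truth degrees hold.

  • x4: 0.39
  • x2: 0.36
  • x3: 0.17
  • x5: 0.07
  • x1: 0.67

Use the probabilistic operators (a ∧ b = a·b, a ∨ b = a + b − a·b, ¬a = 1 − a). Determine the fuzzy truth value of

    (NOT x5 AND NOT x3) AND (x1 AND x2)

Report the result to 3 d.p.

0.186

NOT x5 = 1 − 0.0700 = 0.9300
NOT x3 = 1 − 0.1700 = 0.8300
NOT x5 AND NOT x3 = a·b on (0.9300, 0.8300) = 0.7719
x1 AND x2 = a·b on (0.6700, 0.3600) = 0.2412
(NOT x5 AND NOT x3) AND (x1 AND x2) = a·b on (0.7719, 0.2412) = 0.1862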